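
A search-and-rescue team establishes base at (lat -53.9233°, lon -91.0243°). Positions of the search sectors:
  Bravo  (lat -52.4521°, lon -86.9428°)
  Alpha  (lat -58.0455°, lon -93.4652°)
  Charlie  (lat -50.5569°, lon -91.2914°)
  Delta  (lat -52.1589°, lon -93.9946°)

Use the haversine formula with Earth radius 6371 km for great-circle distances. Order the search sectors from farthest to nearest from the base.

Alpha, Charlie, Bravo, Delta

Distances from the base:
Alpha (lat -58.0455°, lon -93.4652°): 482.8 km
Charlie (lat -50.5569°, lon -91.2914°): 374.8 km
Bravo (lat -52.4521°, lon -86.9428°): 317.3 km
Delta (lat -52.1589°, lon -93.9946°): 279.1 km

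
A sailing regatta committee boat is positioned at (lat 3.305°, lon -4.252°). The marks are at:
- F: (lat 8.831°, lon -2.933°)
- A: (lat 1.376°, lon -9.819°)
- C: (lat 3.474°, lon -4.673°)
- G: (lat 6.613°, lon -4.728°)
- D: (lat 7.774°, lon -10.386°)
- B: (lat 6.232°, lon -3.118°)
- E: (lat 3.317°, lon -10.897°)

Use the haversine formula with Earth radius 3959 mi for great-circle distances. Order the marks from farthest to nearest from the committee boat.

D, E, A, F, G, B, C

Distance from the committee boat at (lat 3.305°, lon -4.252°) to each:
D (lat 7.774°, lon -10.386°): 522.7 mi
E (lat 3.317°, lon -10.897°): 458.4 mi
A (lat 1.376°, lon -9.819°): 406.8 mi
F (lat 8.831°, lon -2.933°): 392.4 mi
G (lat 6.613°, lon -4.728°): 230.9 mi
B (lat 6.232°, lon -3.118°): 216.8 mi
C (lat 3.474°, lon -4.673°): 31.3 mi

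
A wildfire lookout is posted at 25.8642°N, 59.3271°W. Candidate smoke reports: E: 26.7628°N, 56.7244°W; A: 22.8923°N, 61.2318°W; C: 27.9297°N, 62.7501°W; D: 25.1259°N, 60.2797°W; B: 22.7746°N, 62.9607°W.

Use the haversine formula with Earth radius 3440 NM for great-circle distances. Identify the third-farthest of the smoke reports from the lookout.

Distances from the lookout (25.8642°N, 59.3271°W):
B: 271.9 NM
C: 221.3 NM
A: 206.6 NM
E: 150.1 NM
D: 68.0 NM
The third-farthest is A at 206.6 NM.

A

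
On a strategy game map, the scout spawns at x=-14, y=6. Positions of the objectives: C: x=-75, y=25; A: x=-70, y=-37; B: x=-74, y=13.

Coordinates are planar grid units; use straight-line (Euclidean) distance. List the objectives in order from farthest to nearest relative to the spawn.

Computing each straight-line distance from x=-14, y=6:
A x=-70, y=-37: 70.6
C x=-75, y=25: 63.9
B x=-74, y=13: 60.4

A, C, B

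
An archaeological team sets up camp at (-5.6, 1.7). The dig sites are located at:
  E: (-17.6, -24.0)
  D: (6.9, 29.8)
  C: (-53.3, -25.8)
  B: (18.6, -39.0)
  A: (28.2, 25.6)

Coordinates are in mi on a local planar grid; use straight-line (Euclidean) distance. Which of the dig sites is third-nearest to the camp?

Distances from the camp ((-5.6, 1.7)):
E: 28.4 mi
D: 30.8 mi
A: 41.4 mi
B: 47.4 mi
C: 55.1 mi
The third-nearest is A at 41.4 mi.

A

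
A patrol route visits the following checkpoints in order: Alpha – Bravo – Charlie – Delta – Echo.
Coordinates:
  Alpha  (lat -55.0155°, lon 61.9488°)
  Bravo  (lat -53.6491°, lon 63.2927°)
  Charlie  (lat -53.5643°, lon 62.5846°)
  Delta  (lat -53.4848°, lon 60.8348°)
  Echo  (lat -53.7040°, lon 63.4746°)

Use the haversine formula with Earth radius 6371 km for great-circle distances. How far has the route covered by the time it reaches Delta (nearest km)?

339 km

Leg distances:
Alpha→Bravo: 175.1 km  (cumulative 175.1 km)
Bravo→Charlie: 47.7 km  (cumulative 222.8 km)
Charlie→Delta: 116.0 km  (cumulative 338.8 km)
Cumulative distance at Delta ≈ 339 km.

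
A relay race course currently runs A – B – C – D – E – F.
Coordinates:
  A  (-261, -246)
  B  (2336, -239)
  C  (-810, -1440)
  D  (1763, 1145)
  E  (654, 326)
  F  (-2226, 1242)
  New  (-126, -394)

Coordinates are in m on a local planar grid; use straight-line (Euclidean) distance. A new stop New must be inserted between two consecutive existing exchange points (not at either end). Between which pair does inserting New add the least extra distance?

Added distance for inserting New between each consecutive pair:
A–B: 70.2 m
B–C: 349.2 m
C–D: 39.1 m
D–E: 2119.4 m
E–F: 701.4 m
Smallest added distance is 39.1 m, inserting between C and D.

between C and D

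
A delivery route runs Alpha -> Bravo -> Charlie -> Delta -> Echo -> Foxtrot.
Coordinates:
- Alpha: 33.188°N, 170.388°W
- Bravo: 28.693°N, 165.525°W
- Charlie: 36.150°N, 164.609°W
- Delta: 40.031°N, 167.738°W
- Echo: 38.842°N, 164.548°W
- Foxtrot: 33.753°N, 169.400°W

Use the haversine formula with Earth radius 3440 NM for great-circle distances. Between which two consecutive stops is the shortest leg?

Leg distances:
Alpha→Bravo: 368.1 NM
Bravo→Charlie: 450.1 NM
Charlie→Delta: 275.9 NM
Delta→Echo: 164.2 NM
Echo→Foxtrot: 385.2 NM
The shortest leg is Delta–Echo at 164.2 NM.

Delta–Echo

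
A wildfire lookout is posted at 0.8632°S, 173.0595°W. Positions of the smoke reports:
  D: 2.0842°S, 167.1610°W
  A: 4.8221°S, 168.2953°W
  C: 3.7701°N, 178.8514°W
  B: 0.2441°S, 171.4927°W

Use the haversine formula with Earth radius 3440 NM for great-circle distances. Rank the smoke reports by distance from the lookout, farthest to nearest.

Distances from the lookout:
C 3.7701°N, 178.8514°W: 445.2 NM
A 4.8221°S, 168.2953°W: 371.6 NM
D 2.0842°S, 167.1610°W: 361.5 NM
B 0.2441°S, 171.4927°W: 101.1 NM

C, A, D, B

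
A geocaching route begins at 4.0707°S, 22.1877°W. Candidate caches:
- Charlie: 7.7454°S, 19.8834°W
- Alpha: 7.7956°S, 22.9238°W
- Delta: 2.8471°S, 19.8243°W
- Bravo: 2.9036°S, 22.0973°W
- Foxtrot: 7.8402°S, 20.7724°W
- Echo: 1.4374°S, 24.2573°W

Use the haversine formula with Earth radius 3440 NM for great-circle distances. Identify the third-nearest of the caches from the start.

Distances from the start (4.0707°S, 22.1877°W):
Bravo: 70.3 NM
Delta: 159.6 NM
Echo: 201.0 NM
Alpha: 227.9 NM
Foxtrot: 241.6 NM
Charlie: 260.0 NM
The third-nearest is Echo at 201.0 NM.

Echo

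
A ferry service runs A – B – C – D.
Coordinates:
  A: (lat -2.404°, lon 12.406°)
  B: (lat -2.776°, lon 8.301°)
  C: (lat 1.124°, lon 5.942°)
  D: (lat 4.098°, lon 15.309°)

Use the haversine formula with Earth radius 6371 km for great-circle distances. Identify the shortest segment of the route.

Leg distances:
A→B: 457.9 km
B→C: 506.8 km
C→D: 1091.7 km
The shortest leg is A–B at 457.9 km.

A–B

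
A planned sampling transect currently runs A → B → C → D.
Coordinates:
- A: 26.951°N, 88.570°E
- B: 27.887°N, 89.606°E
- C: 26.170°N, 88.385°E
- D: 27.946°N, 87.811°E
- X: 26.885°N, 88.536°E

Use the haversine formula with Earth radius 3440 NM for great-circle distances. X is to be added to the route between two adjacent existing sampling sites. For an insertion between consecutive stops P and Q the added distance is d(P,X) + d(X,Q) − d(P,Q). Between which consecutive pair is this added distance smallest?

Added distance for inserting X between each consecutive pair:
A–B: 8.5 NM
B–C: 4.6 NM
C–D: 7.2 NM
Smallest added distance is 4.6 NM, inserting between B and C.

between B and C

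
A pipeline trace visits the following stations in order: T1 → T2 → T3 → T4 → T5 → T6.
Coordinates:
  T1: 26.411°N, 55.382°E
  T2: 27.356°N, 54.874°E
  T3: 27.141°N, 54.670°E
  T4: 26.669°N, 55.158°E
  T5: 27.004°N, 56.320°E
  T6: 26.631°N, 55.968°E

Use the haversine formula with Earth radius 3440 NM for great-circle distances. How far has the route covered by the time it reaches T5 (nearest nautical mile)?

184 NM

Leg distances:
T1→T2: 62.9 NM  (cumulative 62.9 NM)
T2→T3: 16.9 NM  (cumulative 79.8 NM)
T3→T4: 38.5 NM  (cumulative 118.4 NM)
T4→T5: 65.4 NM  (cumulative 183.8 NM)
Cumulative distance at T5 ≈ 184 NM.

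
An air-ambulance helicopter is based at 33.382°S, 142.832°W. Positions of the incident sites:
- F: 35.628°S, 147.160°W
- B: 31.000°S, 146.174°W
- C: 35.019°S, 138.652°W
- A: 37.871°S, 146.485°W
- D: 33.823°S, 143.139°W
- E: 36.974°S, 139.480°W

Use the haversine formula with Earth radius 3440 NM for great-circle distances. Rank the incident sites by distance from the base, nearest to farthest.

D, B, C, F, E, A

Distance from the base at 33.382°S, 142.832°W to each:
D 33.823°S, 143.139°W: 30.6 NM
B 31.000°S, 146.174°W: 222.0 NM
C 35.019°S, 138.652°W: 229.6 NM
F 35.628°S, 147.160°W: 253.0 NM
E 36.974°S, 139.480°W: 271.2 NM
A 37.871°S, 146.485°W: 323.1 NM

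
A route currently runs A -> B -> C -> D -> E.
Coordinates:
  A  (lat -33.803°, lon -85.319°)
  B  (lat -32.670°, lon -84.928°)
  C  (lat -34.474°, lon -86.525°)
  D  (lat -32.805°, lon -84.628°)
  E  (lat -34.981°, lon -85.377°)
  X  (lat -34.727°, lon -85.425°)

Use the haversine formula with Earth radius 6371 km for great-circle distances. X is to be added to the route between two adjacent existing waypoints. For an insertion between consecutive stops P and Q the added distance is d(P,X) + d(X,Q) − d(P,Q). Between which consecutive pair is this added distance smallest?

between D and E

Added distance for inserting X between each consecutive pair:
A–B: 205.4 km
B–C: 88.6 km
C–D: 75.1 km
D–E: 3.0 km
Smallest added distance is 3.0 km, inserting between D and E.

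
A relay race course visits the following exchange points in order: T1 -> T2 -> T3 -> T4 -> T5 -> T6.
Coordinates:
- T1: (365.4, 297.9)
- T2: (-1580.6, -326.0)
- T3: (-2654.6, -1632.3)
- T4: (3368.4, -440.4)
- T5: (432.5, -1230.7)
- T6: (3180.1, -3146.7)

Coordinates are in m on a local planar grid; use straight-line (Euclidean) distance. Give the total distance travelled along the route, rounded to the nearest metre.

16265 m

Leg distances:
T1→T2: 2043.6 m  (cumulative 2043.6 m)
T2→T3: 1691.1 m  (cumulative 3734.7 m)
T3→T4: 6139.8 m  (cumulative 9874.5 m)
T4→T5: 3040.4 m  (cumulative 12914.9 m)
T5→T6: 3349.7 m  (cumulative 16264.6 m)
Total route length ≈ 16265 m.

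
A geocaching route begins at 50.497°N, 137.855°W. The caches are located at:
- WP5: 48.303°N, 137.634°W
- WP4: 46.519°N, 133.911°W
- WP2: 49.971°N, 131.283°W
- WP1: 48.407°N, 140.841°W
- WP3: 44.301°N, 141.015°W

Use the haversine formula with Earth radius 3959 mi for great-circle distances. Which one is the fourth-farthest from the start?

Distances from the start (50.497°N, 137.855°W):
WP3: 452.8 mi
WP4: 328.8 mi
WP2: 292.6 mi
WP1: 197.1 mi
WP5: 151.9 mi
The fourth-farthest is WP1 at 197.1 mi.

WP1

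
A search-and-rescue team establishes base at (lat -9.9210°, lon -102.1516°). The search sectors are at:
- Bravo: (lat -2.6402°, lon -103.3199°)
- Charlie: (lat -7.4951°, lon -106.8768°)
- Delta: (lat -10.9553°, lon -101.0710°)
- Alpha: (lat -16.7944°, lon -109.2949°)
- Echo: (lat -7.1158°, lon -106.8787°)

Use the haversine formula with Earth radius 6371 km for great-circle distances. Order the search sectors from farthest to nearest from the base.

Alpha, Bravo, Echo, Charlie, Delta

Distances from the base:
Alpha (lat -16.7944°, lon -109.2949°): 1086.5 km
Bravo (lat -2.6402°, lon -103.3199°): 819.8 km
Echo (lat -7.1158°, lon -106.8787°): 606.2 km
Charlie (lat -7.4951°, lon -106.8768°): 585.2 km
Delta (lat -10.9553°, lon -101.0710°): 164.9 km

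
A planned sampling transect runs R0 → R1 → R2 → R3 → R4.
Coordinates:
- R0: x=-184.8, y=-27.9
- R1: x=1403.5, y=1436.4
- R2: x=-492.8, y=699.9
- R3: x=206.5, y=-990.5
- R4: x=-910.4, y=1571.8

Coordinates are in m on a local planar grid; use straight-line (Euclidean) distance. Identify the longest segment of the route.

Leg distances:
R0→R1: 2160.3 m
R1→R2: 2034.3 m
R2→R3: 1829.3 m
R3→R4: 2795.1 m
The longest leg is R3–R4 at 2795.1 m.

R3–R4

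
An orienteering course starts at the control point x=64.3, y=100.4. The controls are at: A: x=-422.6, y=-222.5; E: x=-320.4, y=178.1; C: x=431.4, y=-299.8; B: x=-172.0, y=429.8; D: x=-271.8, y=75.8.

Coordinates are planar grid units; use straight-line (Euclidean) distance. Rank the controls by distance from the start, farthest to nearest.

A, C, B, E, D

Distances from the start:
A x=-422.6, y=-222.5: 584.2
C x=431.4, y=-299.8: 543.1
B x=-172.0, y=429.8: 405.4
E x=-320.4, y=178.1: 392.5
D x=-271.8, y=75.8: 337.0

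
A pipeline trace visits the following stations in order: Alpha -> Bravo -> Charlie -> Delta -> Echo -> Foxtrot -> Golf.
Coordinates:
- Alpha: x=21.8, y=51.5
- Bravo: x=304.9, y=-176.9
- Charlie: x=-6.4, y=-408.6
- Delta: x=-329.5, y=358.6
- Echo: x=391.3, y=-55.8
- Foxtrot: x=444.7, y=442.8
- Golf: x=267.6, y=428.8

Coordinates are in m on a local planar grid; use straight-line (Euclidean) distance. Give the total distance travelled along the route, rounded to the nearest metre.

3095 m

Leg distances:
Alpha→Bravo: 363.7 m  (cumulative 363.7 m)
Bravo→Charlie: 388.1 m  (cumulative 751.8 m)
Charlie→Delta: 832.5 m  (cumulative 1584.3 m)
Delta→Echo: 831.4 m  (cumulative 2415.7 m)
Echo→Foxtrot: 501.5 m  (cumulative 2917.2 m)
Foxtrot→Golf: 177.7 m  (cumulative 3094.8 m)
Total route length ≈ 3095 m.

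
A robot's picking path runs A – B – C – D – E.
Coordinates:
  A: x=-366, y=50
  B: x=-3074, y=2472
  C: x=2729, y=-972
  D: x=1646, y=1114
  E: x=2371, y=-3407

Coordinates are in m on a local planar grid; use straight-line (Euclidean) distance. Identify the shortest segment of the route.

Leg distances:
A→B: 3633.1 m
B→C: 6748.0 m
C→D: 2350.4 m
D→E: 4578.8 m
The shortest leg is C–D at 2350.4 m.

C–D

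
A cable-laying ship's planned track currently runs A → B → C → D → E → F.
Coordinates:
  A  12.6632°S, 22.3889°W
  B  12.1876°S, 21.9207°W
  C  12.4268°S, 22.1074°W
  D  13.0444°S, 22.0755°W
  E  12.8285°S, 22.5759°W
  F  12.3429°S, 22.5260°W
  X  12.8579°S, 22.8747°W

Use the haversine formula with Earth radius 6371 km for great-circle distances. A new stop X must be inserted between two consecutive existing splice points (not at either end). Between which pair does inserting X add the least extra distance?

between E and F

Added distance for inserting X between each consecutive pair:
A–B: 111.2 km
B–C: 190.2 km
C–D: 116.4 km
D–E: 62.3 km
E–F: 46.9 km
Smallest added distance is 46.9 km, inserting between E and F.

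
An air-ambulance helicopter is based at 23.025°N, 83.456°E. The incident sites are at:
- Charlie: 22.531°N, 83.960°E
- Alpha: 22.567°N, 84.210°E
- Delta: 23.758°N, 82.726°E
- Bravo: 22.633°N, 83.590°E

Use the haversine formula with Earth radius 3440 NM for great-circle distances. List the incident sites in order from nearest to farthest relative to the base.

Distances from the base:
Bravo 22.633°N, 83.590°E: 24.7 NM
Charlie 22.531°N, 83.960°E: 40.7 NM
Alpha 22.567°N, 84.210°E: 50.0 NM
Delta 23.758°N, 82.726°E: 59.6 NM

Bravo, Charlie, Alpha, Delta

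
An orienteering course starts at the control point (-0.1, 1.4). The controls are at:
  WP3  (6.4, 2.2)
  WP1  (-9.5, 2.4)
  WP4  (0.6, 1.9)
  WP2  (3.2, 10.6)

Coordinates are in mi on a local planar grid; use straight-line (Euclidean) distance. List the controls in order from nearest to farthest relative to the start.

Distances from the start:
WP4 (0.6, 1.9): 0.9 mi
WP3 (6.4, 2.2): 6.5 mi
WP1 (-9.5, 2.4): 9.5 mi
WP2 (3.2, 10.6): 9.8 mi

WP4, WP3, WP1, WP2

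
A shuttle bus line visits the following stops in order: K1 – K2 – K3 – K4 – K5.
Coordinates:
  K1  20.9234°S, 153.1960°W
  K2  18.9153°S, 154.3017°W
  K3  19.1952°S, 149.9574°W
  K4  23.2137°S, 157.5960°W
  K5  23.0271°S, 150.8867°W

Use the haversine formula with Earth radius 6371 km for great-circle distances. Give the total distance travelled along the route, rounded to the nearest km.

2304 km

Leg distances:
K1→K2: 251.4 km  (cumulative 251.4 km)
K2→K3: 457.6 km  (cumulative 709.1 km)
K3→K4: 909.0 km  (cumulative 1618.0 km)
K4→K5: 686.4 km  (cumulative 2304.4 km)
Total route length ≈ 2304 km.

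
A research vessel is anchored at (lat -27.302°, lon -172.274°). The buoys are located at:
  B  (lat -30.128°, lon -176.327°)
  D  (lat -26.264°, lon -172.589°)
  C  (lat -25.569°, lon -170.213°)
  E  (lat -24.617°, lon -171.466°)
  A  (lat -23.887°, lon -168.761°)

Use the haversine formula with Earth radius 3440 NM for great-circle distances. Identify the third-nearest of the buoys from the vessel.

Distance to each, sorted:
D: 64.6 NM
C: 152.0 NM
E: 167.0 NM
B: 272.6 NM
A: 279.6 NM
The third-nearest is E at 167.0 NM.

E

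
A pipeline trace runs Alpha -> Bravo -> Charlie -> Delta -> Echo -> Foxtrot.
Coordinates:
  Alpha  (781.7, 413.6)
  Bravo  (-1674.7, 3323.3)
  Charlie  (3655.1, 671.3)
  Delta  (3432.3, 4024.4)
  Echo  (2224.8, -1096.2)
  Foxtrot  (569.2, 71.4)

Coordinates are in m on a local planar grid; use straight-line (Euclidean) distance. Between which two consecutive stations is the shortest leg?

Leg distances:
Alpha→Bravo: 3807.9 m
Bravo→Charlie: 5953.1 m
Charlie→Delta: 3360.5 m
Delta→Echo: 5261.0 m
Echo→Foxtrot: 2025.9 m
The shortest leg is Echo–Foxtrot at 2025.9 m.

Echo–Foxtrot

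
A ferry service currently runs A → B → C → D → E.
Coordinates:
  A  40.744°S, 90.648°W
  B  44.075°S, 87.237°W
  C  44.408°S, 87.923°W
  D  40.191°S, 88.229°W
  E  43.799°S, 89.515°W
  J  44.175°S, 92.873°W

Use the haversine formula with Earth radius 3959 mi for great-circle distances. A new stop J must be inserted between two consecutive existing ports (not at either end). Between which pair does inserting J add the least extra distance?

between A and B

Added distance for inserting J between each consecutive pair:
A–B: 253.9 mi
B–C: 483.9 mi
C–D: 317.1 mi
D–E: 274.7 mi
Smallest added distance is 253.9 mi, inserting between A and B.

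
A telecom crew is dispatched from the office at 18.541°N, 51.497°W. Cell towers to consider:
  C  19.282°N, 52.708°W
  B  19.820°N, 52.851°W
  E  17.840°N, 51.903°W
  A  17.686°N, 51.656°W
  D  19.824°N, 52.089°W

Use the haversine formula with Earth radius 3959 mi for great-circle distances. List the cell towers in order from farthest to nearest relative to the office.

B, D, C, A, E

Distance from the office at 18.541°N, 51.497°W to each:
B 19.820°N, 52.851°W: 125.0 mi
D 19.824°N, 52.089°W: 96.7 mi
C 19.282°N, 52.708°W: 94.3 mi
A 17.686°N, 51.656°W: 60.0 mi
E 17.840°N, 51.903°W: 55.3 mi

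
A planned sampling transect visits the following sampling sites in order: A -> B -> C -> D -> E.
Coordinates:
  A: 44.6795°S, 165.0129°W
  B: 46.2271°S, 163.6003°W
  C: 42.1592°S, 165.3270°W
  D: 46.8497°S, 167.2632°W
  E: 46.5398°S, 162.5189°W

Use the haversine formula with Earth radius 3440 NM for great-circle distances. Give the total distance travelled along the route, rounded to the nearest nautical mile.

855 NM

Leg distances:
A→B: 110.3 NM  (cumulative 110.3 NM)
B→C: 255.3 NM  (cumulative 365.6 NM)
C→D: 293.5 NM  (cumulative 659.1 NM)
D→E: 196.2 NM  (cumulative 855.4 NM)
Total route length ≈ 855 NM.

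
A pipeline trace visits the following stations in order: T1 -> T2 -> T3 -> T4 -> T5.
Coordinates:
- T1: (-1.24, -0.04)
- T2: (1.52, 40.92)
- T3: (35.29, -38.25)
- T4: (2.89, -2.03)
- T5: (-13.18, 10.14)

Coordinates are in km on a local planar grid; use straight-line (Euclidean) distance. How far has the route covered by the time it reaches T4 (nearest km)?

176 km

Leg distances:
T1→T2: 41.1 km  (cumulative 41.1 km)
T2→T3: 86.1 km  (cumulative 127.1 km)
T3→T4: 48.6 km  (cumulative 175.7 km)
Cumulative distance at T4 ≈ 176 km.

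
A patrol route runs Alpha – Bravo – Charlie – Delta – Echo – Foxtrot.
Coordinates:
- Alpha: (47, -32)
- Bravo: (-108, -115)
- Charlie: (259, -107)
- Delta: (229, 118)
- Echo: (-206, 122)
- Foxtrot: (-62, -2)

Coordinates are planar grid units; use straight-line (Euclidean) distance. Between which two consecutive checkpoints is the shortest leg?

Alpha–Bravo

Leg distances:
Alpha→Bravo: 175.8
Bravo→Charlie: 367.1
Charlie→Delta: 227.0
Delta→Echo: 435.0
Echo→Foxtrot: 190.0
The shortest leg is Alpha–Bravo at 175.8.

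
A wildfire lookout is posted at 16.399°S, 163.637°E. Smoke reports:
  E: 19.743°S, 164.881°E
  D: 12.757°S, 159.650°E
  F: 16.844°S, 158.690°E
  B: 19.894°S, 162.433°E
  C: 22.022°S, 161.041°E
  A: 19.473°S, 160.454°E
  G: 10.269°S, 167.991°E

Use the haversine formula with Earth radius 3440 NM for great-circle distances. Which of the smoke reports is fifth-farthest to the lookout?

A

Distances from the lookout (16.399°S, 163.637°E):
G: 447.3 NM
C: 368.3 NM
D: 318.5 NM
F: 285.8 NM
A: 259.1 NM
B: 220.8 NM
E: 213.0 NM
The fifth-farthest is A at 259.1 NM.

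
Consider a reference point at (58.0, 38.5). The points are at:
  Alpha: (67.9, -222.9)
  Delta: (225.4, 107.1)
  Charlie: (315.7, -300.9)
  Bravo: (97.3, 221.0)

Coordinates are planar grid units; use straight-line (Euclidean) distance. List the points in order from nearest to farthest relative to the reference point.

Delta, Bravo, Alpha, Charlie

Computing each straight-line distance from (58.0, 38.5):
Delta (225.4, 107.1): 180.9
Bravo (97.3, 221.0): 186.7
Alpha (67.9, -222.9): 261.6
Charlie (315.7, -300.9): 426.1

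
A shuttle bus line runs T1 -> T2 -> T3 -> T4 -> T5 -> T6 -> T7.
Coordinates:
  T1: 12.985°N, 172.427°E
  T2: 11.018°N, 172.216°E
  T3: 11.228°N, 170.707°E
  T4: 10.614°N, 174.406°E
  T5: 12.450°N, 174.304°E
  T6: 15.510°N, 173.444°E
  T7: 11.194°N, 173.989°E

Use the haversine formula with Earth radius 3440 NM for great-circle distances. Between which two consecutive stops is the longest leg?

Leg distances:
T1→T2: 118.7 NM
T2→T3: 89.8 NM
T3→T4: 221.2 NM
T4→T5: 110.4 NM
T5→T6: 190.4 NM
T6→T7: 261.1 NM
The longest leg is T6–T7 at 261.1 NM.

T6–T7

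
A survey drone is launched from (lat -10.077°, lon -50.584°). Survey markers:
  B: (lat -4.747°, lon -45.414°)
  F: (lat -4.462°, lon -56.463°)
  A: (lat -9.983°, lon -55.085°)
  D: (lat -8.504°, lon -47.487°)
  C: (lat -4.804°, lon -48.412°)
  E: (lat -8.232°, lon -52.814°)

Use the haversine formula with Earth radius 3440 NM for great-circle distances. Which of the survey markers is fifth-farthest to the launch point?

D

Distance to each, sorted:
F: 485.9 NM
B: 443.9 NM
C: 342.0 NM
A: 266.2 NM
D: 206.4 NM
E: 172.5 NM
The fifth-farthest is D at 206.4 NM.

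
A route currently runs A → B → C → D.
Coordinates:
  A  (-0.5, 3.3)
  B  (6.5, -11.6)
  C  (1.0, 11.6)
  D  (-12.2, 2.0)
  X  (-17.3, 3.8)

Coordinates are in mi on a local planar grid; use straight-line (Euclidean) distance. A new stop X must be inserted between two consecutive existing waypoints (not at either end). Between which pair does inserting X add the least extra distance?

between C and D

Added distance for inserting X between each consecutive pair:
A–B: 28.7 mi
B–C: 24.4 mi
C–D: 9.0 mi
Smallest added distance is 9.0 mi, inserting between C and D.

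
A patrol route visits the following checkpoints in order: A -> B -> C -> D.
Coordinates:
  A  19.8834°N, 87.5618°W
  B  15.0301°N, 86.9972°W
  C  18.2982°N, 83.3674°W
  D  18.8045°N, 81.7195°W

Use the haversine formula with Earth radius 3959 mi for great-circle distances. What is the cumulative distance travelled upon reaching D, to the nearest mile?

Leg distances:
A→B: 337.4 mi  (cumulative 337.4 mi)
B→C: 329.7 mi  (cumulative 667.1 mi)
C→D: 113.5 mi  (cumulative 780.6 mi)
Cumulative distance at D ≈ 781 mi.

781 mi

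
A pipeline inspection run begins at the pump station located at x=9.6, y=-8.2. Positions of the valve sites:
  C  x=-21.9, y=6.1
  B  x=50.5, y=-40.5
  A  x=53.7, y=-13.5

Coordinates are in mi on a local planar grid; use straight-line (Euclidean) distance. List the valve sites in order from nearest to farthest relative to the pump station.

Distances from the pump station:
C x=-21.9, y=6.1: 34.6 mi
A x=53.7, y=-13.5: 44.4 mi
B x=50.5, y=-40.5: 52.1 mi

C, A, B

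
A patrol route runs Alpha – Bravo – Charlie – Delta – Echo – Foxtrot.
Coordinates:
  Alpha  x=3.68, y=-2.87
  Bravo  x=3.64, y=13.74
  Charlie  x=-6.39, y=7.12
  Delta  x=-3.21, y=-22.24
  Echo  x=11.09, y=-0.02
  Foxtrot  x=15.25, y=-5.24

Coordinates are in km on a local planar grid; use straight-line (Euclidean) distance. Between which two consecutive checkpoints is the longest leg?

Charlie–Delta

Leg distances:
Alpha→Bravo: 16.6 km
Bravo→Charlie: 12.0 km
Charlie→Delta: 29.5 km
Delta→Echo: 26.4 km
Echo→Foxtrot: 6.7 km
The longest leg is Charlie–Delta at 29.5 km.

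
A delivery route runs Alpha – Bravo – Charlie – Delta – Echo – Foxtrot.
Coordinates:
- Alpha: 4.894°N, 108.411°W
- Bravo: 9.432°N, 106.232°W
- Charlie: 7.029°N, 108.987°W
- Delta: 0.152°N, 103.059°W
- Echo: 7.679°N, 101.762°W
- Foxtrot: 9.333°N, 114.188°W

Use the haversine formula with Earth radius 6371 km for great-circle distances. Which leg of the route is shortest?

Leg distances:
Alpha→Bravo: 558.9 km
Bravo→Charlie: 404.1 km
Charlie→Delta: 1008.5 km
Delta→Echo: 849.2 km
Echo→Foxtrot: 1378.7 km
The shortest leg is Bravo–Charlie at 404.1 km.

Bravo–Charlie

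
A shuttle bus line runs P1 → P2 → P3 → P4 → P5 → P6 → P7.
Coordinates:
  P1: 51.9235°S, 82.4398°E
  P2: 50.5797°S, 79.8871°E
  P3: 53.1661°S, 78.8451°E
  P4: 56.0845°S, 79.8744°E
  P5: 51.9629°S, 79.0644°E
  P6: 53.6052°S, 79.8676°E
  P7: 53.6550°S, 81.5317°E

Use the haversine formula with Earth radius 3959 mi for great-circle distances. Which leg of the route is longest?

Leg distances:
P1→P2: 144.2 mi
P2→P3: 184.2 mi
P3→P4: 205.8 mi
P4→P5: 286.7 mi
P5→P6: 118.3 mi
P6→P7: 68.3 mi
The longest leg is P4–P5 at 286.7 mi.

P4–P5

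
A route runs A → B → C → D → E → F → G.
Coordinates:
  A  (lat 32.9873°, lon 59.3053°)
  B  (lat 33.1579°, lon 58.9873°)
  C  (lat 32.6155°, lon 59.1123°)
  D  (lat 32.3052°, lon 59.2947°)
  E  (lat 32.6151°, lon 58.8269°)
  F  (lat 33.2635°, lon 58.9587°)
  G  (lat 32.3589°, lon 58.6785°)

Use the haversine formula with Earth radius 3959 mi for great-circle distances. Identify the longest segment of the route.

Leg distances:
A→B: 21.9 mi
B→C: 38.2 mi
C→D: 23.9 mi
D→E: 34.7 mi
E→F: 45.5 mi
F→G: 64.6 mi
The longest leg is F–G at 64.6 mi.

F–G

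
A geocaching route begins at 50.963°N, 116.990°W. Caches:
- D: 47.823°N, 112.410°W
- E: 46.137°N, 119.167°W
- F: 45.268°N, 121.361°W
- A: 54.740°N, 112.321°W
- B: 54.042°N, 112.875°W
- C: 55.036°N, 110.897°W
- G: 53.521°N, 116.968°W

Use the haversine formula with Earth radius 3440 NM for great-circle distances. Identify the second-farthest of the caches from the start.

Distance to each, sorted:
F: 384.0 NM
C: 328.8 NM
E: 302.4 NM
A: 282.9 NM
D: 259.9 NM
B: 238.2 NM
G: 153.6 NM
The second-farthest is C at 328.8 NM.

C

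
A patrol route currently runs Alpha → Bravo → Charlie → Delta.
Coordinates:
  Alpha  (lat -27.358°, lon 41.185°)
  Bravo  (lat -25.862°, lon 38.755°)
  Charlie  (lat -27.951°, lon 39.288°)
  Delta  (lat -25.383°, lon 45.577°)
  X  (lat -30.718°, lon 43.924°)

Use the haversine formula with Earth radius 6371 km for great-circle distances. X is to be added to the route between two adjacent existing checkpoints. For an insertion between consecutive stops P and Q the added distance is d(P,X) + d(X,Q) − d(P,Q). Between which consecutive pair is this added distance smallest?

between Charlie and Delta

Added distance for inserting X between each consecutive pair:
Alpha–Bravo: 905.3 km
Bravo–Charlie: 1046.2 km
Charlie–Delta: 472.6 km
Smallest added distance is 472.6 km, inserting between Charlie and Delta.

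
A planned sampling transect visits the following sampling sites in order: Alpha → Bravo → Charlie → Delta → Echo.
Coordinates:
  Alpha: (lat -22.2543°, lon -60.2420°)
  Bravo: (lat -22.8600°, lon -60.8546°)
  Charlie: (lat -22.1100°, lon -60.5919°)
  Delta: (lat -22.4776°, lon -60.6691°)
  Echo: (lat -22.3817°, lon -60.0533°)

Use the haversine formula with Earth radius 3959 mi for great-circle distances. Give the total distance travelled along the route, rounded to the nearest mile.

177 mi

Leg distances:
Alpha→Bravo: 57.3 mi  (cumulative 57.3 mi)
Bravo→Charlie: 54.5 mi  (cumulative 111.7 mi)
Charlie→Delta: 25.9 mi  (cumulative 137.6 mi)
Delta→Echo: 39.9 mi  (cumulative 177.5 mi)
Total route length ≈ 177 mi.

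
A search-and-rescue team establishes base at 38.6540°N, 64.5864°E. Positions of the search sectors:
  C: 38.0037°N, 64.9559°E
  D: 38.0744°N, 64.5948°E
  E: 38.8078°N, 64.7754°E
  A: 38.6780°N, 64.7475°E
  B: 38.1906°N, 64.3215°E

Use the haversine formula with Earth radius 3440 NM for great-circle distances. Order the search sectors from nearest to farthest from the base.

Distance from the base at 38.6540°N, 64.5864°E to each:
A 38.6780°N, 64.7475°E: 7.7 NM
E 38.8078°N, 64.7754°E: 12.8 NM
B 38.1906°N, 64.3215°E: 30.5 NM
D 38.0744°N, 64.5948°E: 34.8 NM
C 38.0037°N, 64.9559°E: 42.7 NM

A, E, B, D, C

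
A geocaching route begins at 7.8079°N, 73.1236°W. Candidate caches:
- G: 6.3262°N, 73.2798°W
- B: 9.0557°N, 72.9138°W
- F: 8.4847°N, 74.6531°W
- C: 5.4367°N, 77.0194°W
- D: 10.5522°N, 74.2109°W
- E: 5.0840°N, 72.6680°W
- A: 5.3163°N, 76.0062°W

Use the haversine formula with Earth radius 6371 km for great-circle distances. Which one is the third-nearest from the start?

F

Distance to each, sorted:
B: 140.7 km
G: 165.7 km
F: 184.4 km
E: 307.0 km
D: 327.7 km
A: 422.1 km
C: 504.6 km
The third-nearest is F at 184.4 km.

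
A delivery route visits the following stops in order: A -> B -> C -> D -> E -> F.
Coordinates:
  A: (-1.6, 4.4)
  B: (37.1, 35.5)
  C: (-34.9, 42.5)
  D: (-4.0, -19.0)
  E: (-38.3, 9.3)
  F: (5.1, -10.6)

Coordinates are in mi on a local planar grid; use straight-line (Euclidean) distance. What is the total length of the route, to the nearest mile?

Leg distances:
A→B: 49.6 mi  (cumulative 49.6 mi)
B→C: 72.3 mi  (cumulative 122.0 mi)
C→D: 68.8 mi  (cumulative 190.8 mi)
D→E: 44.5 mi  (cumulative 235.3 mi)
E→F: 47.7 mi  (cumulative 283.0 mi)
Total route length ≈ 283 mi.

283 mi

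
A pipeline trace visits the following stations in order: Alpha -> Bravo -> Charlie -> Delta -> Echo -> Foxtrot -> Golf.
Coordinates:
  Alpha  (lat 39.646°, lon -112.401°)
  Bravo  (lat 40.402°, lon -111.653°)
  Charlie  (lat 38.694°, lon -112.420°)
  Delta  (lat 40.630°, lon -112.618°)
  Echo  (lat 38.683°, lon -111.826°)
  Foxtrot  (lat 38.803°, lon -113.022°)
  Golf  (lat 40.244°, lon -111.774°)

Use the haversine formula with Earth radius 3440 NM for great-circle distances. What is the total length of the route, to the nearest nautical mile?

Leg distances:
Alpha→Bravo: 56.9 NM  (cumulative 56.9 NM)
Bravo→Charlie: 108.5 NM  (cumulative 165.5 NM)
Charlie→Delta: 116.6 NM  (cumulative 282.1 NM)
Delta→Echo: 122.5 NM  (cumulative 404.6 NM)
Echo→Foxtrot: 56.5 NM  (cumulative 461.0 NM)
Foxtrot→Golf: 104.0 NM  (cumulative 565.1 NM)
Total route length ≈ 565 NM.

565 NM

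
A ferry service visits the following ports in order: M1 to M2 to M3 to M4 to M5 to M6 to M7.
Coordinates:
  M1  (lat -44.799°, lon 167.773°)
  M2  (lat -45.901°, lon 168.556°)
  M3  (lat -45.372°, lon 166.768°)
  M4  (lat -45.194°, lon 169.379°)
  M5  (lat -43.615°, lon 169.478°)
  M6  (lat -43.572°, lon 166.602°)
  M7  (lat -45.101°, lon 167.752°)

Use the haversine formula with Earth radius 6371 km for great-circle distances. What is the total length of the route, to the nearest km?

1094 km

Leg distances:
M1→M2: 137.0 km  (cumulative 137.0 km)
M2→M3: 150.9 km  (cumulative 287.9 km)
M3→M4: 205.2 km  (cumulative 493.1 km)
M4→M5: 175.8 km  (cumulative 668.9 km)
M5→M6: 231.7 km  (cumulative 900.5 km)
M6→M7: 193.1 km  (cumulative 1093.6 km)
Total route length ≈ 1094 km.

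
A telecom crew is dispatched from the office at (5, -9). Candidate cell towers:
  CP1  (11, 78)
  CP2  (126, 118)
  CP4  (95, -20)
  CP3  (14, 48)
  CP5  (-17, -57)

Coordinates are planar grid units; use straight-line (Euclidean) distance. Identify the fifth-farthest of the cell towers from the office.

CP5

Distance to each, sorted:
CP2: 175.4
CP4: 90.7
CP1: 87.2
CP3: 57.7
CP5: 52.8
The fifth-farthest is CP5 at 52.8.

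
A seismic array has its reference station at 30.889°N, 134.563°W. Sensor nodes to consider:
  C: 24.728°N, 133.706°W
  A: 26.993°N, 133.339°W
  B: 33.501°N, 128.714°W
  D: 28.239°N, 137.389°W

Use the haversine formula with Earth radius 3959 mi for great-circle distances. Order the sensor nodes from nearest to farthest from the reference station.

Distance from the reference station at 30.889°N, 134.563°W to each:
D 28.239°N, 137.389°W: 249.7 mi
A 26.993°N, 133.339°W: 279.2 mi
B 33.501°N, 128.714°W: 386.6 mi
C 24.728°N, 133.706°W: 428.9 mi

D, A, B, C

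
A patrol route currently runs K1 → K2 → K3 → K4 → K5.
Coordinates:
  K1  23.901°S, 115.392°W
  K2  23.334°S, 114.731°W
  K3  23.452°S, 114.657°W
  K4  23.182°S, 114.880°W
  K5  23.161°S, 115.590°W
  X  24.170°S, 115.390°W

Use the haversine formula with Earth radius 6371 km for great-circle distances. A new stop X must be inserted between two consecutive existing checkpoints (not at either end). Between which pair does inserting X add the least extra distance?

between K1 and K2

Added distance for inserting X between each consecutive pair:
K1–K2: 52.3 km
K2–K3: 208.7 km
K3–K4: 193.1 km
K4–K5: 162.9 km
Smallest added distance is 52.3 km, inserting between K1 and K2.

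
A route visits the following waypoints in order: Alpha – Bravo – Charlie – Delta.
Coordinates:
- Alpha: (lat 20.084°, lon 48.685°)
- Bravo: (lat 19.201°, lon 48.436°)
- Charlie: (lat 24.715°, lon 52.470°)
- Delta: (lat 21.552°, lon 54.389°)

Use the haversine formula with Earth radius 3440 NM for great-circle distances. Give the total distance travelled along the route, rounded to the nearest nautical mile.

Leg distances:
Alpha→Bravo: 54.9 NM  (cumulative 54.9 NM)
Bravo→Charlie: 400.0 NM  (cumulative 454.8 NM)
Charlie→Delta: 217.5 NM  (cumulative 672.3 NM)
Total route length ≈ 672 NM.

672 NM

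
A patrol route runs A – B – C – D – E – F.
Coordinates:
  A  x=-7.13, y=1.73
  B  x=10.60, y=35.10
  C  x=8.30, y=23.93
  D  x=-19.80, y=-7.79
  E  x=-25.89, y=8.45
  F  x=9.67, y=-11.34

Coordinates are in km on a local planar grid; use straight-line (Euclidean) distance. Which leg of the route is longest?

Leg distances:
A→B: 37.8 km
B→C: 11.4 km
C→D: 42.4 km
D→E: 17.3 km
E→F: 40.7 km
The longest leg is C–D at 42.4 km.

C–D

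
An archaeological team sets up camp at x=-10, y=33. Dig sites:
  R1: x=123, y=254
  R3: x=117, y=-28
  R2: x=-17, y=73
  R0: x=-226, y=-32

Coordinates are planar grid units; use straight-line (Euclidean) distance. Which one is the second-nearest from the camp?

R3

Distance to each, sorted:
R2: 40.6
R3: 140.9
R0: 225.6
R1: 257.9
The second-nearest is R3 at 140.9.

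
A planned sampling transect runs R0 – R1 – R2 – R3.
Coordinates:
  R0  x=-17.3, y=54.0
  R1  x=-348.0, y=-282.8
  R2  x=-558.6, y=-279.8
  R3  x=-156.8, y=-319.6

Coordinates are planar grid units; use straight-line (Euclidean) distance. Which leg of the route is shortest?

R1–R2

Leg distances:
R0→R1: 472.0
R1→R2: 210.6
R2→R3: 403.8
The shortest leg is R1–R2 at 210.6.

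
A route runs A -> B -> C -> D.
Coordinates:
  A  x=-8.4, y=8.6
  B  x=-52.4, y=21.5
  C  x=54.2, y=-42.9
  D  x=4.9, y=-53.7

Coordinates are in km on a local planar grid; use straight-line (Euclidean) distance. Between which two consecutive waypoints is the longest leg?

B–C

Leg distances:
A→B: 45.9 km
B→C: 124.5 km
C→D: 50.5 km
The longest leg is B–C at 124.5 km.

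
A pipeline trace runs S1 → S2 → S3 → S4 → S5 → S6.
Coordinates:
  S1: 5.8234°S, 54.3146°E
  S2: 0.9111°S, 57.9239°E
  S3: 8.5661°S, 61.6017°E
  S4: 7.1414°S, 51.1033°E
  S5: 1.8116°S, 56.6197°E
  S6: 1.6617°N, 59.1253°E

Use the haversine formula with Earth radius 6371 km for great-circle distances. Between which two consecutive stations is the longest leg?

Leg distances:
S1→S2: 677.3 km
S2→S3: 943.6 km
S3→S4: 1167.2 km
S4→S5: 851.4 km
S5→S6: 476.2 km
The longest leg is S3–S4 at 1167.2 km.

S3–S4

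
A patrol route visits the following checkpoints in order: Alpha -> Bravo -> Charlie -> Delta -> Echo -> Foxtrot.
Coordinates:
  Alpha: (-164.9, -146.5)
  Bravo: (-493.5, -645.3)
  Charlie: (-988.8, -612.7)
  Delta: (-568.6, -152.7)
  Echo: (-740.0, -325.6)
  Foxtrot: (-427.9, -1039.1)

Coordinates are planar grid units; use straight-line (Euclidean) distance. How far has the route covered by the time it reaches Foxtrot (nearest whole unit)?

2739

Leg distances:
Alpha→Bravo: 597.3  (cumulative 597.3)
Bravo→Charlie: 496.4  (cumulative 1093.7)
Charlie→Delta: 623.0  (cumulative 1716.7)
Delta→Echo: 243.5  (cumulative 1960.2)
Echo→Foxtrot: 778.8  (cumulative 2738.9)
Cumulative distance at Foxtrot ≈ 2739.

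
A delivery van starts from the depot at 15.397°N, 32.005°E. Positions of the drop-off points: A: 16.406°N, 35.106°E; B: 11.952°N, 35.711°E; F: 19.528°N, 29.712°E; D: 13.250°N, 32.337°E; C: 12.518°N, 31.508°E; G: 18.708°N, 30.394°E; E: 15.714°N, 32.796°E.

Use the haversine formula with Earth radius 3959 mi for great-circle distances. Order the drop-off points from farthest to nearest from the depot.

B, F, G, A, C, D, E

Computing each great-circle distance from 15.397°N, 32.005°E:
B 11.952°N, 35.711°E: 344.3 mi
F 19.528°N, 29.712°E: 323.0 mi
G 18.708°N, 30.394°E: 252.3 mi
A 16.406°N, 35.106°E: 217.5 mi
C 12.518°N, 31.508°E: 201.7 mi
D 13.250°N, 32.337°E: 150.0 mi
E 15.714°N, 32.796°E: 57.0 mi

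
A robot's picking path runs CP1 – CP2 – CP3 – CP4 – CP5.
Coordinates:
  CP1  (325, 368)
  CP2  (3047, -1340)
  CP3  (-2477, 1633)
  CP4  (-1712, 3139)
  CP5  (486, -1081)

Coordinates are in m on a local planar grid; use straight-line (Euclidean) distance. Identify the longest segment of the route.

CP2–CP3

Leg distances:
CP1→CP2: 3213.5 m
CP2→CP3: 6273.2 m
CP3→CP4: 1689.2 m
CP4→CP5: 4758.1 m
The longest leg is CP2–CP3 at 6273.2 m.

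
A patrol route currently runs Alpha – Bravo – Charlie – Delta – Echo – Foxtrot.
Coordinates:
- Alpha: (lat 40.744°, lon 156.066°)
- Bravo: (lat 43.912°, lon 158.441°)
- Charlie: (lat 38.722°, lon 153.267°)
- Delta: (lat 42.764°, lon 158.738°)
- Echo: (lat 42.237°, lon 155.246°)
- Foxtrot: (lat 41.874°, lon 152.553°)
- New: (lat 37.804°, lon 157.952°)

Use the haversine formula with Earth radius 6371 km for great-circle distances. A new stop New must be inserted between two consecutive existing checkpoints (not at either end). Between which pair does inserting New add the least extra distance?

Added distance for inserting New between each consecutive pair:
Alpha–Bravo: 642.7 km
Bravo–Charlie: 381.3 km
Charlie–Delta: 333.6 km
Delta–Echo: 807.4 km
Echo–Foxtrot: 963.8 km
Smallest added distance is 333.6 km, inserting between Charlie and Delta.

between Charlie and Delta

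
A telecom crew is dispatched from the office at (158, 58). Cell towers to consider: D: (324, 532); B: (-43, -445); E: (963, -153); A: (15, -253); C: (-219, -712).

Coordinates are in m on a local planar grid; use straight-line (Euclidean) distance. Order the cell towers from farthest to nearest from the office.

Computing each straight-line distance from (158, 58):
C (-219, -712): 857.3 m
E (963, -153): 832.2 m
B (-43, -445): 541.7 m
D (324, 532): 502.2 m
A (15, -253): 342.3 m

C, E, B, D, A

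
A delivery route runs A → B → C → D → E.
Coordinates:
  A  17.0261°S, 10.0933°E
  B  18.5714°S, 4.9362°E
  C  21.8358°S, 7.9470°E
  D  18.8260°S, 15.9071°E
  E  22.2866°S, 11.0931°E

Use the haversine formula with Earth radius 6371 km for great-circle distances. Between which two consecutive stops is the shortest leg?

B–C

Leg distances:
A→B: 572.4 km
B→C: 480.0 km
C→D: 894.7 km
D→E: 631.8 km
The shortest leg is B–C at 480.0 km.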